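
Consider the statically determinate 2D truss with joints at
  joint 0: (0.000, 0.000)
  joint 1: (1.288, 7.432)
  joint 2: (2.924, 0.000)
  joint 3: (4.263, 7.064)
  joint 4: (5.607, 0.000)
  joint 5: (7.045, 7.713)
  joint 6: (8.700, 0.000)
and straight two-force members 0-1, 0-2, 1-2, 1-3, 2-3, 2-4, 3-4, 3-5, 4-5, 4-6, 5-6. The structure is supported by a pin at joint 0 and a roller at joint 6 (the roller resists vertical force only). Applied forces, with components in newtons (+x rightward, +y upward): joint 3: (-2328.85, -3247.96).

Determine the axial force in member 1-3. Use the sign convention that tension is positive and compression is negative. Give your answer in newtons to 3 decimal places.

N=7 nodes, M=11 members, R=3 reactions → 2N=14, M+R=14
member 0 (0-1): L=7.5428, (cx,cy)=(0.1708,0.9853)
member 1 (0-2): L=2.9240, (cx,cy)=(1.0000,0.0000)
member 2 (1-2): L=7.6099, (cx,cy)=(0.2150,-0.9766)
member 3 (1-3): L=2.9977, (cx,cy)=(0.9924,-0.1228)
member 4 (2-3): L=7.1898, (cx,cy)=(0.1862,0.9825)
member 5 (2-4): L=2.6830, (cx,cy)=(1.0000,0.0000)
member 6 (3-4): L=7.1907, (cx,cy)=(0.1869,-0.9824)
member 7 (3-5): L=2.8567, (cx,cy)=(0.9739,0.2272)
member 8 (4-5): L=7.8459, (cx,cy)=(0.1833,0.9831)
member 9 (4-6): L=3.0930, (cx,cy)=(1.0000,0.0000)
member 10 (5-6): L=7.8886, (cx,cy)=(0.2098,-0.9777)
solve A·x = −loads:
  F[0-1] = -3600.2565 N (compression)
  F[0-2] = -1714.0728 N (compression)
  F[1-2] = +3814.0304 N (tension)
  F[1-3] = -1445.6602 N (compression)
  F[2-3] = -3791.1775 N (compression)
  F[2-4] = -188.0692 N (compression)
  F[3-4] = +334.5995 N (tension)
  F[3-5] = +128.9006 N (tension)
  F[4-5] = -334.3670 N (compression)
  F[4-6] = -64.2471 N (compression)
  F[5-6] = +306.2340 N (tension)
  Rx@0 = +2328.8500 N
  Ry@0 = +3547.3787 N
  Ry@6 = -299.4187 N

-1445.660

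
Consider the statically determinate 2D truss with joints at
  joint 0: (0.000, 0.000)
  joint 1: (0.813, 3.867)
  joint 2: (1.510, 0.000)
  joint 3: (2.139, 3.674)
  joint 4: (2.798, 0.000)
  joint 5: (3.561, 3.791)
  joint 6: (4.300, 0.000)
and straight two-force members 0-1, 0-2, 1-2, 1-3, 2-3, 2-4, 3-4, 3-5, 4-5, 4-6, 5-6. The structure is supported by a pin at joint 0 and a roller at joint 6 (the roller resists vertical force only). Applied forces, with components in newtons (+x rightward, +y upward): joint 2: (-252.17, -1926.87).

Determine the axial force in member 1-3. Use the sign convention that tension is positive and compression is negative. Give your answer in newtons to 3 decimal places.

N=7 nodes, M=11 members, R=3 reactions → 2N=14, M+R=14
member 0 (0-1): L=3.9515, (cx,cy)=(0.2057,0.9786)
member 1 (0-2): L=1.5100, (cx,cy)=(1.0000,0.0000)
member 2 (1-2): L=3.9293, (cx,cy)=(0.1774,-0.9841)
member 3 (1-3): L=1.3400, (cx,cy)=(0.9896,-0.1440)
member 4 (2-3): L=3.7275, (cx,cy)=(0.1687,0.9857)
member 5 (2-4): L=1.2880, (cx,cy)=(1.0000,0.0000)
member 6 (3-4): L=3.7326, (cx,cy)=(0.1766,-0.9843)
member 7 (3-5): L=1.4268, (cx,cy)=(0.9966,0.0820)
member 8 (4-5): L=3.8670, (cx,cy)=(0.1973,0.9803)
member 9 (4-6): L=1.5020, (cx,cy)=(1.0000,0.0000)
member 10 (5-6): L=3.8624, (cx,cy)=(0.1913,-0.9815)
solve A·x = −loads:
  F[0-1] = -1277.5568 N (compression)
  F[0-2] = +10.6779 N (tension)
  F[1-2] = +1344.5179 N (tension)
  F[1-3] = -506.6275 N (compression)
  F[2-3] = +612.4571 N (tension)
  F[2-4] = +397.9940 N (tension)
  F[3-4] = -710.2310 N (compression)
  F[3-5] = -273.5232 N (compression)
  F[4-5] = +713.0928 N (tension)
  F[4-6] = +131.9021 N (tension)
  F[5-6] = -689.3814 N (compression)
  Rx@0 = +252.1700 N
  Ry@0 = +1250.2250 N
  Ry@6 = +676.6450 N

-506.627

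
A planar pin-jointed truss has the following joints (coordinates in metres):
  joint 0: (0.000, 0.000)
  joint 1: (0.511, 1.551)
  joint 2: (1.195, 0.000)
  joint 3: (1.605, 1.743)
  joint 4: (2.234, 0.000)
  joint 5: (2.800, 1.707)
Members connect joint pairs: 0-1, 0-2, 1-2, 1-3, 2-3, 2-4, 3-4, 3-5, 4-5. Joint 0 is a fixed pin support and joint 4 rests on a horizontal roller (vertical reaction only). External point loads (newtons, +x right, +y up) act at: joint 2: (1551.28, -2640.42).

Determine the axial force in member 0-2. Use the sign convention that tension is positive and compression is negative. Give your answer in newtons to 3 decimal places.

N=6 nodes, M=9 members, R=3 reactions → 2N=12, M+R=12
member 0 (0-1): L=1.6330, (cx,cy)=(0.3129,0.9498)
member 1 (0-2): L=1.1950, (cx,cy)=(1.0000,0.0000)
member 2 (1-2): L=1.6951, (cx,cy)=(0.4035,-0.9150)
member 3 (1-3): L=1.1107, (cx,cy)=(0.9849,0.1729)
member 4 (2-3): L=1.7906, (cx,cy)=(0.2290,0.9734)
member 5 (2-4): L=1.0390, (cx,cy)=(1.0000,0.0000)
member 6 (3-4): L=1.8530, (cx,cy)=(0.3394,-0.9406)
member 7 (3-5): L=1.1955, (cx,cy)=(0.9995,-0.0301)
member 8 (4-5): L=1.7984, (cx,cy)=(0.3147,0.9492)
solve A·x = −loads:
  F[0-1] = -1292.9522 N (compression)
  F[0-2] = +1955.8694 N (tension)
  F[1-2] = +1173.6885 N (tension)
  F[1-3] = -891.6058 N (compression)
  F[2-3] = +1609.2794 N (tension)
  F[2-4] = +509.6957 N (tension)
  F[3-4] = -1501.5538 N (compression)
  F[3-5] = -0.0000 N (compression)
  F[4-5] = +0.0000 N (tension)
  Rx@0 = -1551.2800 N
  Ry@0 = +1228.0199 N
  Ry@4 = +1412.4001 N

1955.869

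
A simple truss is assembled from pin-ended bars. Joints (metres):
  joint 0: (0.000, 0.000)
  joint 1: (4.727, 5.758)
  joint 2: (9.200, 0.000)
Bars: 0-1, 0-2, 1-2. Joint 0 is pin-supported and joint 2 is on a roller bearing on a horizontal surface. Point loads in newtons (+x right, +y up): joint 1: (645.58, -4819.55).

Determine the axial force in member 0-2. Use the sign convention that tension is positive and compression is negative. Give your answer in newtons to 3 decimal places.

2237.552

N=3 nodes, M=3 members, R=3 reactions → 2N=6, M+R=6
member 0 (0-1): L=7.4498, (cx,cy)=(0.6345,0.7729)
member 1 (0-2): L=9.2000, (cx,cy)=(1.0000,0.0000)
member 2 (1-2): L=7.2912, (cx,cy)=(0.6135,-0.7897)
solve A·x = −loads:
  F[0-1] = -2508.9549 N (compression)
  F[0-2] = +2237.5523 N (tension)
  F[1-2] = -3647.3392 N (compression)
  Rx@0 = -645.5800 N
  Ry@0 = +1939.1954 N
  Ry@2 = +2880.3546 N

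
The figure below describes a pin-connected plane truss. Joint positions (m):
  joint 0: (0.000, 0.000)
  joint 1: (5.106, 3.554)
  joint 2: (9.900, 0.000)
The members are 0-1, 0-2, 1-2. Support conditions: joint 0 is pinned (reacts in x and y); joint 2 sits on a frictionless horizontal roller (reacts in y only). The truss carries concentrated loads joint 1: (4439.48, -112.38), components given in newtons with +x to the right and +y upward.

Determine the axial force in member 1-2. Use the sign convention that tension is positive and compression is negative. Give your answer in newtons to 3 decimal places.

-2773.431

N=3 nodes, M=3 members, R=3 reactions → 2N=6, M+R=6
member 0 (0-1): L=6.2211, (cx,cy)=(0.8208,0.5713)
member 1 (0-2): L=9.9000, (cx,cy)=(1.0000,0.0000)
member 2 (1-2): L=5.9677, (cx,cy)=(0.8033,-0.5955)
solve A·x = −loads:
  F[0-1] = +2694.4866 N (tension)
  F[0-2] = +2227.9681 N (tension)
  F[1-2] = -2773.4310 N (compression)
  Rx@0 = -4439.4800 N
  Ry@0 = -1539.3093 N
  Ry@2 = +1651.6893 N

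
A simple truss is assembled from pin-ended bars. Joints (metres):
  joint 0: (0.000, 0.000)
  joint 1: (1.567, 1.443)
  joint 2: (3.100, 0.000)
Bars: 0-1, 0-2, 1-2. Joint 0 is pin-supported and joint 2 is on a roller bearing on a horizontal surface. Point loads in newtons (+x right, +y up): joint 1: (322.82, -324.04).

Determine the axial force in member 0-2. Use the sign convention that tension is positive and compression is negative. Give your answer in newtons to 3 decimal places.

333.653

N=3 nodes, M=3 members, R=3 reactions → 2N=6, M+R=6
member 0 (0-1): L=2.1302, (cx,cy)=(0.7356,0.6774)
member 1 (0-2): L=3.1000, (cx,cy)=(1.0000,0.0000)
member 2 (1-2): L=2.1053, (cx,cy)=(0.7282,-0.6854)
solve A·x = −loads:
  F[0-1] = -14.7261 N (compression)
  F[0-2] = +333.6527 N (tension)
  F[1-2] = -458.2146 N (compression)
  Rx@0 = -322.8200 N
  Ry@0 = +9.9755 N
  Ry@2 = +314.0645 N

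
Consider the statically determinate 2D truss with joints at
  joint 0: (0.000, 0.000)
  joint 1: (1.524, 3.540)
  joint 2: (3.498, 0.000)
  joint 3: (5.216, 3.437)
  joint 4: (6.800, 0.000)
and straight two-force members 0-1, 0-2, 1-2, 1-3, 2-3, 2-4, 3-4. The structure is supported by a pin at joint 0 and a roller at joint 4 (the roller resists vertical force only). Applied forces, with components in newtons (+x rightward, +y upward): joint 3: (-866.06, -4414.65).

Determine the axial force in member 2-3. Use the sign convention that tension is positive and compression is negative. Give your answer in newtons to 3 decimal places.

-1684.948

N=5 nodes, M=7 members, R=3 reactions → 2N=10, M+R=10
member 0 (0-1): L=3.8541, (cx,cy)=(0.3954,0.9185)
member 1 (0-2): L=3.4980, (cx,cy)=(1.0000,0.0000)
member 2 (1-2): L=4.0532, (cx,cy)=(0.4870,-0.8734)
member 3 (1-3): L=3.6934, (cx,cy)=(0.9996,-0.0279)
member 4 (2-3): L=3.8425, (cx,cy)=(0.4471,0.8945)
member 5 (2-4): L=3.3020, (cx,cy)=(1.0000,0.0000)
member 6 (3-4): L=3.7844, (cx,cy)=(0.4186,-0.9082)
solve A·x = −loads:
  F[0-1] = -1596.1859 N (compression)
  F[0-2] = -234.8932 N (compression)
  F[1-2] = +1725.6372 N (tension)
  F[1-3] = -1472.1676 N (compression)
  F[2-3] = -1684.9479 N (compression)
  F[2-4] = +1358.8913 N (tension)
  F[3-4] = -3246.6221 N (compression)
  Rx@0 = +866.0600 N
  Ry@0 = +1466.0961 N
  Ry@4 = +2948.5538 N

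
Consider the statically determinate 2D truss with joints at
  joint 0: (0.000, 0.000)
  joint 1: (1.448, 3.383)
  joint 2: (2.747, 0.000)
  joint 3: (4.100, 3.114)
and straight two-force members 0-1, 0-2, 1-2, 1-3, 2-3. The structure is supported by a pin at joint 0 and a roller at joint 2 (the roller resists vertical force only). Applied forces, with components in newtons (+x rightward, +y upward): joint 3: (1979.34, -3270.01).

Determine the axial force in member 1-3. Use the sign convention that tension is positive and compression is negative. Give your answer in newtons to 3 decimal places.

N=4 nodes, M=5 members, R=3 reactions → 2N=8, M+R=8
member 0 (0-1): L=3.6799, (cx,cy)=(0.3935,0.9193)
member 1 (0-2): L=2.7470, (cx,cy)=(1.0000,0.0000)
member 2 (1-2): L=3.6238, (cx,cy)=(0.3585,-0.9335)
member 3 (1-3): L=2.6656, (cx,cy)=(0.9949,-0.1009)
member 4 (2-3): L=3.3952, (cx,cy)=(0.3985,0.9172)
solve A·x = −loads:
  F[0-1] = +4192.6100 N (tension)
  F[0-2] = +329.5778 N (tension)
  F[1-2] = -4482.6019 N (compression)
  F[1-3] = +3273.3115 N (tension)
  F[2-3] = -3205.1733 N (compression)
  Rx@0 = -1979.3400 N
  Ry@0 = -3854.3823 N
  Ry@2 = +7124.3923 N

3273.311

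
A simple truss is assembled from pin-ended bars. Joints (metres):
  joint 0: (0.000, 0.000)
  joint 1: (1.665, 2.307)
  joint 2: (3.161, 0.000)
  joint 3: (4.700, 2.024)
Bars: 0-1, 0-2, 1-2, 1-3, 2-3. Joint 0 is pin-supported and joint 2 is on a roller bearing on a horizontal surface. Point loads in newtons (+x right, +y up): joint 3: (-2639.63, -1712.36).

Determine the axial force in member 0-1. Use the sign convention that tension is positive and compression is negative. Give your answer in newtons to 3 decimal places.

N=4 nodes, M=5 members, R=3 reactions → 2N=8, M+R=8
member 0 (0-1): L=2.8451, (cx,cy)=(0.5852,0.8109)
member 1 (0-2): L=3.1610, (cx,cy)=(1.0000,0.0000)
member 2 (1-2): L=2.7496, (cx,cy)=(0.5441,-0.8390)
member 3 (1-3): L=3.0482, (cx,cy)=(0.9957,-0.0928)
member 4 (2-3): L=2.5427, (cx,cy)=(0.6053,0.7960)
solve A·x = −loads:
  F[0-1] = -1056.2260 N (compression)
  F[0-2] = -2021.5043 N (compression)
  F[1-2] = +1159.5882 N (tension)
  F[1-3] = -1254.4531 N (compression)
  F[2-3] = -2297.4687 N (compression)
  Rx@0 = +2639.6300 N
  Ry@0 = +856.4660 N
  Ry@2 = +855.8940 N

-1056.226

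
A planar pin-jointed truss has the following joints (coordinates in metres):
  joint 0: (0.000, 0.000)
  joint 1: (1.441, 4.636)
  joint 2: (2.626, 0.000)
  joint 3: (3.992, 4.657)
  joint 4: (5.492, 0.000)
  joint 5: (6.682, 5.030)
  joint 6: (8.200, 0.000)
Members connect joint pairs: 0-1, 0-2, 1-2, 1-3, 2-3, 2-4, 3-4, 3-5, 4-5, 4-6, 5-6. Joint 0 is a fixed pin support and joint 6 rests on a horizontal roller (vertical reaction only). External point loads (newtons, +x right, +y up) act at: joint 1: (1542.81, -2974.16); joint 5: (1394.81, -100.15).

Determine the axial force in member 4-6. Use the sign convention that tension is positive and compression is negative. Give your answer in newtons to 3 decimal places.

N=7 nodes, M=11 members, R=3 reactions → 2N=14, M+R=14
member 0 (0-1): L=4.8548, (cx,cy)=(0.2968,0.9549)
member 1 (0-2): L=2.6260, (cx,cy)=(1.0000,0.0000)
member 2 (1-2): L=4.7851, (cx,cy)=(0.2476,-0.9689)
member 3 (1-3): L=2.5511, (cx,cy)=(1.0000,0.0082)
member 4 (2-3): L=4.8532, (cx,cy)=(0.2815,0.9596)
member 5 (2-4): L=2.8660, (cx,cy)=(1.0000,0.0000)
member 6 (3-4): L=4.8926, (cx,cy)=(0.3066,-0.9518)
member 7 (3-5): L=2.7157, (cx,cy)=(0.9905,0.1373)
member 8 (4-5): L=5.1688, (cx,cy)=(0.2302,0.9731)
member 9 (4-6): L=2.7080, (cx,cy)=(1.0000,0.0000)
member 10 (5-6): L=5.2541, (cx,cy)=(0.2889,-0.9574)
solve A·x = −loads:
  F[0-1] = -777.2237 N (compression)
  F[0-2] = +3168.3158 N (tension)
  F[1-2] = -2313.9230 N (compression)
  F[1-3] = -1200.5121 N (compression)
  F[2-3] = +2336.2975 N (tension)
  F[2-4] = +1937.6991 N (tension)
  F[3-4] = -2320.3396 N (compression)
  F[3-5] = +170.1037 N (tension)
  F[4-5] = +2269.5665 N (tension)
  F[4-6] = +703.8067 N (tension)
  F[5-6] = -2436.0000 N (compression)
  Rx@0 = -2937.6200 N
  Ry@0 = +742.1968 N
  Ry@6 = +2332.1132 N

703.807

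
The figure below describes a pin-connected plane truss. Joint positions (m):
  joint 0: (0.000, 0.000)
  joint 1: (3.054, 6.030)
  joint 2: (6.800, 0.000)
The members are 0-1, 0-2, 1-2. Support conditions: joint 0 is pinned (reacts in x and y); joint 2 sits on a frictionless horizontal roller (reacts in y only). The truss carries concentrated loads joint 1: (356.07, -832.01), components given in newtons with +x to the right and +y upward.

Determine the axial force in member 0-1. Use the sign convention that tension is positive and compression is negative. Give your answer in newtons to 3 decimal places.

-159.834

N=3 nodes, M=3 members, R=3 reactions → 2N=6, M+R=6
member 0 (0-1): L=6.7593, (cx,cy)=(0.4518,0.8921)
member 1 (0-2): L=6.8000, (cx,cy)=(1.0000,0.0000)
member 2 (1-2): L=7.0988, (cx,cy)=(0.5277,-0.8494)
solve A·x = −loads:
  F[0-1] = -159.8343 N (compression)
  F[0-2] = +428.2869 N (tension)
  F[1-2] = -811.6222 N (compression)
  Rx@0 = -356.0700 N
  Ry@0 = +142.5893 N
  Ry@2 = +689.4207 N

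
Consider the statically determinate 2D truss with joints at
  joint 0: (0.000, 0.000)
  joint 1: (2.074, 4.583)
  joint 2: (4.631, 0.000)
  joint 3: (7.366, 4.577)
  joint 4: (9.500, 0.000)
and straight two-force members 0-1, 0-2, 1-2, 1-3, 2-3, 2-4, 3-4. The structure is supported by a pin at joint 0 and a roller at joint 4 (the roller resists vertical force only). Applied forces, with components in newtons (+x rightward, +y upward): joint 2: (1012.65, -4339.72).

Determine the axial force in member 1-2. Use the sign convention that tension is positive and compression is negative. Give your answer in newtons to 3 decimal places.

N=5 nodes, M=7 members, R=3 reactions → 2N=10, M+R=10
member 0 (0-1): L=5.0304, (cx,cy)=(0.4123,0.9111)
member 1 (0-2): L=4.6310, (cx,cy)=(1.0000,0.0000)
member 2 (1-2): L=5.2481, (cx,cy)=(0.4872,-0.8733)
member 3 (1-3): L=5.2920, (cx,cy)=(1.0000,-0.0011)
member 4 (2-3): L=5.3319, (cx,cy)=(0.5130,0.8584)
member 5 (2-4): L=4.8690, (cx,cy)=(1.0000,0.0000)
member 6 (3-4): L=5.0500, (cx,cy)=(0.4226,-0.9063)
solve A·x = −loads:
  F[0-1] = -2441.3741 N (compression)
  F[0-2] = +2019.2033 N (tension)
  F[1-2] = +2549.9075 N (tension)
  F[1-3] = -2248.9401 N (compression)
  F[2-3] = +2461.4452 N (tension)
  F[2-4] = +986.3394 N (tension)
  F[3-4] = -2334.1385 N (compression)
  Rx@0 = -1012.6500 N
  Ry@0 = +2224.2207 N
  Ry@4 = +2115.4993 N

2549.908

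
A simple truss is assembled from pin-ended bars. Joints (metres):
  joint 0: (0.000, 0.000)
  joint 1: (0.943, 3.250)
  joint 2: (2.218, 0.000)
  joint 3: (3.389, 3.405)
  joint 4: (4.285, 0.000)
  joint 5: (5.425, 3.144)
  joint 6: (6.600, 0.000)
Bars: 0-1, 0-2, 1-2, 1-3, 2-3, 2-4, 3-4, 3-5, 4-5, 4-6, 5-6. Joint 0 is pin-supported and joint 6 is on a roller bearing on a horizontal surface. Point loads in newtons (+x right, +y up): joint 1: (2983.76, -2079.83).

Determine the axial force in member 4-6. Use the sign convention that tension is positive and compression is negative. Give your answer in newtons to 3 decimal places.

660.167

N=7 nodes, M=11 members, R=3 reactions → 2N=14, M+R=14
member 0 (0-1): L=3.3840, (cx,cy)=(0.2787,0.9604)
member 1 (0-2): L=2.2180, (cx,cy)=(1.0000,0.0000)
member 2 (1-2): L=3.4911, (cx,cy)=(0.3652,-0.9309)
member 3 (1-3): L=2.4509, (cx,cy)=(0.9980,0.0632)
member 4 (2-3): L=3.6007, (cx,cy)=(0.3252,0.9456)
member 5 (2-4): L=2.0670, (cx,cy)=(1.0000,0.0000)
member 6 (3-4): L=3.5209, (cx,cy)=(0.2545,-0.9671)
member 7 (3-5): L=2.0527, (cx,cy)=(0.9919,-0.1272)
member 8 (4-5): L=3.3443, (cx,cy)=(0.3409,0.9401)
member 9 (4-6): L=2.3150, (cx,cy)=(1.0000,0.0000)
member 10 (5-6): L=3.3564, (cx,cy)=(0.3501,-0.9367)
solve A·x = −loads:
  F[0-1] = -326.3162 N (compression)
  F[0-2] = +3074.6915 N (tension)
  F[1-2] = -2055.7005 N (compression)
  F[1-3] = -2328.5920 N (compression)
  F[2-3] = +2023.7104 N (tension)
  F[2-4] = +1665.7964 N (tension)
  F[3-4] = -1661.8192 N (compression)
  F[3-5] = -1253.0686 N (compression)
  F[4-5] = +1709.4954 N (tension)
  F[4-6] = +660.1674 N (tension)
  F[5-6] = -1885.7701 N (compression)
  Rx@0 = -2983.7600 N
  Ry@0 = +313.3907 N
  Ry@6 = +1766.4393 N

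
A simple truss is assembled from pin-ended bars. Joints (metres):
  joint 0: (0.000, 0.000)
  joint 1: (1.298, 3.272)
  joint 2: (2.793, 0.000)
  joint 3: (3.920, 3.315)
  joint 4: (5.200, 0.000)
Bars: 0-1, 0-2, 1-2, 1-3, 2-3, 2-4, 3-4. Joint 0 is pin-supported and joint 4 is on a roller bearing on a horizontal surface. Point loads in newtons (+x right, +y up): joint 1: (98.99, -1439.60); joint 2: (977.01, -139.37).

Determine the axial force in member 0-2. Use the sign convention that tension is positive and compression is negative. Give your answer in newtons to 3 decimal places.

N=5 nodes, M=7 members, R=3 reactions → 2N=10, M+R=10
member 0 (0-1): L=3.5201, (cx,cy)=(0.3687,0.9295)
member 1 (0-2): L=2.7930, (cx,cy)=(1.0000,0.0000)
member 2 (1-2): L=3.5974, (cx,cy)=(0.4156,-0.9096)
member 3 (1-3): L=2.6224, (cx,cy)=(0.9999,0.0164)
member 4 (2-3): L=3.5013, (cx,cy)=(0.3219,0.9468)
member 5 (2-4): L=2.4070, (cx,cy)=(1.0000,0.0000)
member 6 (3-4): L=3.5535, (cx,cy)=(0.3602,-0.9329)
solve A·x = −loads:
  F[0-1] = -1164.5426 N (compression)
  F[0-2] = +1505.4184 N (tension)
  F[1-2] = -399.1695 N (compression)
  F[1-3] = -362.5693 N (compression)
  F[2-3] = +530.6788 N (tension)
  F[2-4] = +191.7072 N (tension)
  F[3-4] = -532.2176 N (compression)
  Rx@0 = -1076.0000 N
  Ry@0 = +1082.4784 N
  Ry@4 = +496.4916 N

1505.418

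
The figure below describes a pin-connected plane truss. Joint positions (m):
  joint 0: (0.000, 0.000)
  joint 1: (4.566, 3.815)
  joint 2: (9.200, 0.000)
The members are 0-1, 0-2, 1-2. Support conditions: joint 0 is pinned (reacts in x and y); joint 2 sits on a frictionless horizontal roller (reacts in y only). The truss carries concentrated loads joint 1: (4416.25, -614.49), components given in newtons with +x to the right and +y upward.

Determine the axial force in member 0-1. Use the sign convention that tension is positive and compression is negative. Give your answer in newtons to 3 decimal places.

N=3 nodes, M=3 members, R=3 reactions → 2N=6, M+R=6
member 0 (0-1): L=5.9500, (cx,cy)=(0.7674,0.6412)
member 1 (0-2): L=9.2000, (cx,cy)=(1.0000,0.0000)
member 2 (1-2): L=6.0023, (cx,cy)=(0.7720,-0.6356)
solve A·x = −loads:
  F[0-1] = +2373.4331 N (tension)
  F[0-2] = +2594.8915 N (tension)
  F[1-2] = -3361.1225 N (compression)
  Rx@0 = -4416.2500 N
  Ry@0 = -1521.7877 N
  Ry@2 = +2136.2777 N

2373.433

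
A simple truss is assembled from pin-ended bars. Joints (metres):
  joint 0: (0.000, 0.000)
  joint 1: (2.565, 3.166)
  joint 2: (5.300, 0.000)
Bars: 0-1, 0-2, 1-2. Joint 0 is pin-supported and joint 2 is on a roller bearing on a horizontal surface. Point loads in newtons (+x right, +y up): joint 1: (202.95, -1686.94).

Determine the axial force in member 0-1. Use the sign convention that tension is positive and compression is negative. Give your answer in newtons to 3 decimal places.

N=3 nodes, M=3 members, R=3 reactions → 2N=6, M+R=6
member 0 (0-1): L=4.0747, (cx,cy)=(0.6295,0.7770)
member 1 (0-2): L=5.3000, (cx,cy)=(1.0000,0.0000)
member 2 (1-2): L=4.1838, (cx,cy)=(0.6537,-0.7567)
solve A·x = −loads:
  F[0-1] = -964.3394 N (compression)
  F[0-2] = +810.0033 N (tension)
  F[1-2] = -1239.0688 N (compression)
  Rx@0 = -202.9500 N
  Ry@0 = +749.2908 N
  Ry@2 = +937.6492 N

-964.339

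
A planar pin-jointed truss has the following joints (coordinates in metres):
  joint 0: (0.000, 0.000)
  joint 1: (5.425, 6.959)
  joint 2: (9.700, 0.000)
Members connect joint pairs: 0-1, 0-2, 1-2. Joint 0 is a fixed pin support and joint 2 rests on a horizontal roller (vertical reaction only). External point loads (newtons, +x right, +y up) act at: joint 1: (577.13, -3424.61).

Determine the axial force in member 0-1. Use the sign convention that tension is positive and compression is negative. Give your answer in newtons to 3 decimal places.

N=3 nodes, M=3 members, R=3 reactions → 2N=6, M+R=6
member 0 (0-1): L=8.8237, (cx,cy)=(0.6148,0.7887)
member 1 (0-2): L=9.7000, (cx,cy)=(1.0000,0.0000)
member 2 (1-2): L=8.1672, (cx,cy)=(0.5234,-0.8521)
solve A·x = −loads:
  F[0-1] = -1388.7380 N (compression)
  F[0-2] = +1430.9525 N (tension)
  F[1-2] = -2733.7751 N (compression)
  Rx@0 = -577.1300 N
  Ry@0 = +1095.2536 N
  Ry@2 = +2329.3564 N

-1388.738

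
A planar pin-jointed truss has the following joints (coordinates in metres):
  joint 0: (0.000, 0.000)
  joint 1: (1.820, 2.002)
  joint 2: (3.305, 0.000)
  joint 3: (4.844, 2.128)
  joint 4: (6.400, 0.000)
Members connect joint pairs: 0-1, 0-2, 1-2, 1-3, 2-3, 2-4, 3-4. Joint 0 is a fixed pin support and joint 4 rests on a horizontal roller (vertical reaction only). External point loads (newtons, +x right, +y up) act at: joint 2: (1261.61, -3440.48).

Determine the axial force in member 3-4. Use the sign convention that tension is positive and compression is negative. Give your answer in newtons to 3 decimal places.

-2200.981

N=5 nodes, M=7 members, R=3 reactions → 2N=10, M+R=10
member 0 (0-1): L=2.7056, (cx,cy)=(0.6727,0.7399)
member 1 (0-2): L=3.3050, (cx,cy)=(1.0000,0.0000)
member 2 (1-2): L=2.4926, (cx,cy)=(0.5958,-0.8032)
member 3 (1-3): L=3.0266, (cx,cy)=(0.9991,0.0416)
member 4 (2-3): L=2.6262, (cx,cy)=(0.5860,0.8103)
member 5 (2-4): L=3.0950, (cx,cy)=(1.0000,0.0000)
member 6 (3-4): L=2.6362, (cx,cy)=(0.5902,-0.8072)
solve A·x = −loads:
  F[0-1] = -2248.5532 N (compression)
  F[0-2] = +2774.1506 N (tension)
  F[1-2] = +1933.3247 N (tension)
  F[1-3] = -2666.6404 N (compression)
  F[2-3] = +2329.6370 N (tension)
  F[2-4] = +1299.1177 N (tension)
  F[3-4] = -2200.9811 N (compression)
  Rx@0 = -1261.6100 N
  Ry@0 = +1663.7946 N
  Ry@4 = +1776.6854 N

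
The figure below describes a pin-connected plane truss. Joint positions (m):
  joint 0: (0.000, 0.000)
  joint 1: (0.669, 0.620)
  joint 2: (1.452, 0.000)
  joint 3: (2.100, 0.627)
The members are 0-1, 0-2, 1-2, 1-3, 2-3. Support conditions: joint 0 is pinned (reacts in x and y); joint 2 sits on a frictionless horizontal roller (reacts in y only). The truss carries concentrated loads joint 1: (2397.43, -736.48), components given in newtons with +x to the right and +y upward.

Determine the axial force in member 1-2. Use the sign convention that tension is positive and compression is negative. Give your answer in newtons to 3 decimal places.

N=4 nodes, M=5 members, R=3 reactions → 2N=8, M+R=8
member 0 (0-1): L=0.9121, (cx,cy)=(0.7335,0.6797)
member 1 (0-2): L=1.4520, (cx,cy)=(1.0000,0.0000)
member 2 (1-2): L=0.9987, (cx,cy)=(0.7840,-0.6208)
member 3 (1-3): L=1.4310, (cx,cy)=(1.0000,0.0049)
member 4 (2-3): L=0.9017, (cx,cy)=(0.7187,0.6954)
solve A·x = −loads:
  F[0-1] = +921.7471 N (tension)
  F[0-2] = +1721.3682 N (tension)
  F[1-2] = -2195.6649 N (compression)
  F[1-3] = +0.0000 N (tension)
  F[2-3] = -0.0000 N (compression)
  Rx@0 = -2397.4300 N
  Ry@0 = -626.5446 N
  Ry@2 = +1363.0246 N

-2195.665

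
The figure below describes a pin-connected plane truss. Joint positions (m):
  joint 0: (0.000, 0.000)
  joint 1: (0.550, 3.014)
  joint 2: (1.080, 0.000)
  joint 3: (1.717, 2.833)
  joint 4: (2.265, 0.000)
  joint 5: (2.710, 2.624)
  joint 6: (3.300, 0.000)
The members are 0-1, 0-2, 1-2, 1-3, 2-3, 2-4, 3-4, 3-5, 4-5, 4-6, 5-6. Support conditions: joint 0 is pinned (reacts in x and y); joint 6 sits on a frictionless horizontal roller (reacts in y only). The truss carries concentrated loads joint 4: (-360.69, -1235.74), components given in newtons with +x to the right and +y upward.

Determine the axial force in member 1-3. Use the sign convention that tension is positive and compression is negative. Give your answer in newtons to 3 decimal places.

N=7 nodes, M=11 members, R=3 reactions → 2N=14, M+R=14
member 0 (0-1): L=3.0638, (cx,cy)=(0.1795,0.9838)
member 1 (0-2): L=1.0800, (cx,cy)=(1.0000,0.0000)
member 2 (1-2): L=3.0602, (cx,cy)=(0.1732,-0.9849)
member 3 (1-3): L=1.1810, (cx,cy)=(0.9882,-0.1533)
member 4 (2-3): L=2.9037, (cx,cy)=(0.2194,0.9756)
member 5 (2-4): L=1.1850, (cx,cy)=(1.0000,0.0000)
member 6 (3-4): L=2.8855, (cx,cy)=(0.1899,-0.9818)
member 7 (3-5): L=1.0148, (cx,cy)=(0.9786,-0.2060)
member 8 (4-5): L=2.6615, (cx,cy)=(0.1672,0.9859)
member 9 (4-6): L=1.0350, (cx,cy)=(1.0000,0.0000)
member 10 (5-6): L=2.6895, (cx,cy)=(0.2194,-0.9756)
solve A·x = −loads:
  F[0-1] = -393.9732 N (compression)
  F[0-2] = -289.9650 N (compression)
  F[1-2] = +416.0031 N (tension)
  F[1-3] = -144.4791 N (compression)
  F[2-3] = -419.9462 N (compression)
  F[2-4] = -125.7931 N (compression)
  F[3-4] = +464.0042 N (tension)
  F[3-5] = -330.0950 N (compression)
  F[4-5] = +791.3199 N (tension)
  F[4-6] = +190.7083 N (tension)
  F[5-6] = -869.3428 N (compression)
  Rx@0 = +360.6900 N
  Ry@0 = +387.5730 N
  Ry@6 = +848.1670 N

-144.479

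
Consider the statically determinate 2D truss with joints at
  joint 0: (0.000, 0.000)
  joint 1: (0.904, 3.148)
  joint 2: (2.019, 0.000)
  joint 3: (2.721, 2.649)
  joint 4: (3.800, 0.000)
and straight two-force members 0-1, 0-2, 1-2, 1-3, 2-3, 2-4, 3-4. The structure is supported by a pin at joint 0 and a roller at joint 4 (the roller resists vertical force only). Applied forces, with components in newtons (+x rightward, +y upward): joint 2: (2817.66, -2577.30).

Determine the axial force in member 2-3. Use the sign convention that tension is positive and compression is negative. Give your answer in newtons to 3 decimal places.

1172.806

N=5 nodes, M=7 members, R=3 reactions → 2N=10, M+R=10
member 0 (0-1): L=3.2752, (cx,cy)=(0.2760,0.9612)
member 1 (0-2): L=2.0190, (cx,cy)=(1.0000,0.0000)
member 2 (1-2): L=3.3396, (cx,cy)=(0.3339,-0.9426)
member 3 (1-3): L=1.8843, (cx,cy)=(0.9643,-0.2648)
member 4 (2-3): L=2.7404, (cx,cy)=(0.2562,0.9666)
member 5 (2-4): L=1.7810, (cx,cy)=(1.0000,0.0000)
member 6 (3-4): L=2.8603, (cx,cy)=(0.3772,-0.9261)
solve A·x = −loads:
  F[0-1] = -1256.7594 N (compression)
  F[0-2] = +3164.5398 N (tension)
  F[1-2] = +1531.5054 N (tension)
  F[1-3] = -889.9774 N (compression)
  F[2-3] = +1172.8057 N (tension)
  F[2-4] = +557.7726 N (tension)
  F[3-4] = -1478.5999 N (compression)
  Rx@0 = -2817.6600 N
  Ry@0 = +1207.9398 N
  Ry@4 = +1369.3602 N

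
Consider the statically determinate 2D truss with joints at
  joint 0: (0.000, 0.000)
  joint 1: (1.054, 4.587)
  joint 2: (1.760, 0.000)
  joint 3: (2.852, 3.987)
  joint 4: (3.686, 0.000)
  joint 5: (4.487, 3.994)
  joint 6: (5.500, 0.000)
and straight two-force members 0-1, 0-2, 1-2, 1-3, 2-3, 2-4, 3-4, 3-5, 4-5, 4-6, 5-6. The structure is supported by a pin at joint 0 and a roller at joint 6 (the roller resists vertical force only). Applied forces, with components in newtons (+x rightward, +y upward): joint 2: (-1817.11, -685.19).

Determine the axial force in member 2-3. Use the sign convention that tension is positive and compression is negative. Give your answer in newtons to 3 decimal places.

N=7 nodes, M=11 members, R=3 reactions → 2N=14, M+R=14
member 0 (0-1): L=4.7065, (cx,cy)=(0.2239,0.9746)
member 1 (0-2): L=1.7600, (cx,cy)=(1.0000,0.0000)
member 2 (1-2): L=4.6410, (cx,cy)=(0.1521,-0.9884)
member 3 (1-3): L=1.8955, (cx,cy)=(0.9486,-0.3165)
member 4 (2-3): L=4.1338, (cx,cy)=(0.2642,0.9645)
member 5 (2-4): L=1.9260, (cx,cy)=(1.0000,0.0000)
member 6 (3-4): L=4.0733, (cx,cy)=(0.2047,-0.9788)
member 7 (3-5): L=1.6350, (cx,cy)=(1.0000,0.0043)
member 8 (4-5): L=4.0735, (cx,cy)=(0.1966,0.9805)
member 9 (4-6): L=1.8140, (cx,cy)=(1.0000,0.0000)
member 10 (5-6): L=4.1205, (cx,cy)=(0.2458,-0.9693)
solve A·x = −loads:
  F[0-1] = -478.0712 N (compression)
  F[0-2] = -1710.0489 N (compression)
  F[1-2] = +535.0437 N (tension)
  F[1-3] = -198.6690 N (compression)
  F[2-3] = +162.1324 N (tension)
  F[2-4] = +145.6239 N (tension)
  F[3-4] = -224.4424 N (compression)
  F[3-5] = -99.6706 N (compression)
  F[4-5] = +224.0620 N (tension)
  F[4-6] = +55.6112 N (tension)
  F[5-6] = -226.2032 N (compression)
  Rx@0 = +1817.1100 N
  Ry@0 = +465.9292 N
  Ry@6 = +219.2608 N

162.132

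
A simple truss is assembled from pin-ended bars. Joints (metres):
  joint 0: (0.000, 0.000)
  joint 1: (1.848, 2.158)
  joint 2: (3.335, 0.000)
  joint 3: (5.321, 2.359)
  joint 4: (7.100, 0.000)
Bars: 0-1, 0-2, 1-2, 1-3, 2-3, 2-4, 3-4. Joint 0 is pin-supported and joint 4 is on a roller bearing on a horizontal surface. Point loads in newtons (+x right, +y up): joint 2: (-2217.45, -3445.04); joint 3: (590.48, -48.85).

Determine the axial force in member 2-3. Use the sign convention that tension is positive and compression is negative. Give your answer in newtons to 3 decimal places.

N=5 nodes, M=7 members, R=3 reactions → 2N=10, M+R=10
member 0 (0-1): L=2.8411, (cx,cy)=(0.6504,0.7596)
member 1 (0-2): L=3.3350, (cx,cy)=(1.0000,0.0000)
member 2 (1-2): L=2.6207, (cx,cy)=(0.5674,-0.8234)
member 3 (1-3): L=3.4788, (cx,cy)=(0.9983,0.0578)
member 4 (2-3): L=3.0837, (cx,cy)=(0.6440,0.7650)
member 5 (2-4): L=3.7650, (cx,cy)=(1.0000,0.0000)
member 6 (3-4): L=2.9546, (cx,cy)=(0.6021,-0.7984)
solve A·x = −loads:
  F[0-1] = -2162.9682 N (compression)
  F[0-2] = -220.0814 N (compression)
  F[1-2] = +1823.5521 N (tension)
  F[1-3] = -2445.6631 N (compression)
  F[2-3] = +2540.4781 N (tension)
  F[2-4] = +1395.8984 N (tension)
  F[3-4] = -2318.3451 N (compression)
  Rx@0 = +1626.9700 N
  Ry@0 = +1642.8926 N
  Ry@4 = +1850.9974 N

2540.478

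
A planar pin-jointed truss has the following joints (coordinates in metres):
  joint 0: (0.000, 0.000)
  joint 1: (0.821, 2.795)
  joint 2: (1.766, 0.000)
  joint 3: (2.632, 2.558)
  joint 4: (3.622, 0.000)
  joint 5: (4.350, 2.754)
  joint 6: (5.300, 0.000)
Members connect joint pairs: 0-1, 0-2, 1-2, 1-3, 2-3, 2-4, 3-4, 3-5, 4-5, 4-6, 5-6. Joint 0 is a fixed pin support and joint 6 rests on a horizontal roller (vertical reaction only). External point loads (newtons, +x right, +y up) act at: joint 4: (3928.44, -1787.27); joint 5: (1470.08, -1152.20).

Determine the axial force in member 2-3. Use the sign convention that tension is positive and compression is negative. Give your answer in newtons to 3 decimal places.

N=7 nodes, M=11 members, R=3 reactions → 2N=14, M+R=14
member 0 (0-1): L=2.9131, (cx,cy)=(0.2818,0.9595)
member 1 (0-2): L=1.7660, (cx,cy)=(1.0000,0.0000)
member 2 (1-2): L=2.9504, (cx,cy)=(0.3203,-0.9473)
member 3 (1-3): L=1.8264, (cx,cy)=(0.9915,-0.1298)
member 4 (2-3): L=2.7006, (cx,cy)=(0.3207,0.9472)
member 5 (2-4): L=1.8560, (cx,cy)=(1.0000,0.0000)
member 6 (3-4): L=2.7429, (cx,cy)=(0.3609,-0.9326)
member 7 (3-5): L=1.7291, (cx,cy)=(0.9936,0.1134)
member 8 (4-5): L=2.8486, (cx,cy)=(0.2556,0.9668)
member 9 (4-6): L=1.6780, (cx,cy)=(1.0000,0.0000)
member 10 (5-6): L=2.9132, (cx,cy)=(0.3261,-0.9453)
solve A·x = −loads:
  F[0-1] = -8.8549 N (compression)
  F[0-2] = +5401.0156 N (tension)
  F[1-2] = +9.7444 N (tension)
  F[1-3] = -5.6645 N (compression)
  F[2-3] = -9.7457 N (compression)
  F[2-4] = +5407.2618 N (tension)
  F[3-4] = +7.7007 N (tension)
  F[3-5] = -11.5959 N (compression)
  F[4-5] = +1841.2320 N (tension)
  F[4-6] = +1011.0477 N (tension)
  F[5-6] = -3100.4558 N (compression)
  Rx@0 = -5398.5200 N
  Ry@0 = +8.4960 N
  Ry@6 = +2930.9740 N

-9.746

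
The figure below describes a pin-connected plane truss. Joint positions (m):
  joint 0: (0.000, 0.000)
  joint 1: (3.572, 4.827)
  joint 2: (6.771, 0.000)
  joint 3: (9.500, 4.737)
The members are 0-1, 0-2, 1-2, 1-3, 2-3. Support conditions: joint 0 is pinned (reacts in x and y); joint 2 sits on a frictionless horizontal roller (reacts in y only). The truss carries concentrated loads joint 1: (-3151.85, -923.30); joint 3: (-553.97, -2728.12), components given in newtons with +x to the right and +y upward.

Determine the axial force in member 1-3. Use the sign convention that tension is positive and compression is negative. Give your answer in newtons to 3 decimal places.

N=4 nodes, M=5 members, R=3 reactions → 2N=8, M+R=8
member 0 (0-1): L=6.0049, (cx,cy)=(0.5948,0.8038)
member 1 (0-2): L=6.7710, (cx,cy)=(1.0000,0.0000)
member 2 (1-2): L=5.7908, (cx,cy)=(0.5524,-0.8336)
member 3 (1-3): L=5.9287, (cx,cy)=(0.9999,-0.0152)
member 4 (2-3): L=5.4669, (cx,cy)=(0.4992,0.8665)
solve A·x = −loads:
  F[0-1] = -2452.1802 N (compression)
  F[0-2] = -2247.1525 N (compression)
  F[1-2] = +1238.7139 N (tension)
  F[1-3] = +1009.0002 N (tension)
  F[2-3] = -3130.7846 N (compression)
  Rx@0 = +3705.8200 N
  Ry@0 = +1971.1613 N
  Ry@2 = +1680.2587 N

1009.000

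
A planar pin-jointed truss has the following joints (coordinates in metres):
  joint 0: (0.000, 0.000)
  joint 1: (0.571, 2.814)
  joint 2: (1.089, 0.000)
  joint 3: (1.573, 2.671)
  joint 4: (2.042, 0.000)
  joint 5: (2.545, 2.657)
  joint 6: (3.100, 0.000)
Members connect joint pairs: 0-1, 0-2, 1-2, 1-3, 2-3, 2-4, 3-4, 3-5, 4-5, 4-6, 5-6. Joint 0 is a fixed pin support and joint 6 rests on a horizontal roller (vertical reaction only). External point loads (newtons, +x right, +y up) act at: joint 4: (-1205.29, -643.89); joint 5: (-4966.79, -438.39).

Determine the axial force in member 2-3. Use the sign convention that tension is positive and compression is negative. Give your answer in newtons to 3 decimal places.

-4892.023

N=7 nodes, M=11 members, R=3 reactions → 2N=14, M+R=14
member 0 (0-1): L=2.8713, (cx,cy)=(0.1989,0.9800)
member 1 (0-2): L=1.0890, (cx,cy)=(1.0000,0.0000)
member 2 (1-2): L=2.8613, (cx,cy)=(0.1810,-0.9835)
member 3 (1-3): L=1.0122, (cx,cy)=(0.9900,-0.1413)
member 4 (2-3): L=2.7145, (cx,cy)=(0.1783,0.9840)
member 5 (2-4): L=0.9530, (cx,cy)=(1.0000,0.0000)
member 6 (3-4): L=2.7119, (cx,cy)=(0.1729,-0.9849)
member 7 (3-5): L=0.9721, (cx,cy)=(0.9999,-0.0144)
member 8 (4-5): L=2.7042, (cx,cy)=(0.1860,0.9825)
member 9 (4-6): L=1.0580, (cx,cy)=(1.0000,0.0000)
member 10 (5-6): L=2.7143, (cx,cy)=(0.2045,-0.9789)
solve A·x = −loads:
  F[0-1] = -4648.0924 N (compression)
  F[0-2] = -5247.7542 N (compression)
  F[1-2] = +4894.5083 N (tension)
  F[1-3] = -1828.7612 N (compression)
  F[2-3] = -4892.0226 N (compression)
  F[2-4] = -3489.4059 N (compression)
  F[3-4] = +4676.0057 N (tension)
  F[3-5] = -3491.7225 N (compression)
  F[4-5] = -4032.0216 N (compression)
  F[4-6] = -725.4435 N (compression)
  F[5-6] = +3547.9363 N (tension)
  Rx@0 = +6172.0800 N
  Ry@0 = +4555.2591 N
  Ry@6 = -3472.9791 N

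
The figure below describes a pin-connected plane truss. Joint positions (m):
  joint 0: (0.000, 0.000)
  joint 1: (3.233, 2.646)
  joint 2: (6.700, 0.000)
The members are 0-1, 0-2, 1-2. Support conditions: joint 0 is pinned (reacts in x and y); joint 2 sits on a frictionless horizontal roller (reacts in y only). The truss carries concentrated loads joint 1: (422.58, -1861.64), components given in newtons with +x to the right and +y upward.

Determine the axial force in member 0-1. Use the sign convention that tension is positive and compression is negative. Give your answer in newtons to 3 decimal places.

N=3 nodes, M=3 members, R=3 reactions → 2N=6, M+R=6
member 0 (0-1): L=4.1778, (cx,cy)=(0.7739,0.6334)
member 1 (0-2): L=6.7000, (cx,cy)=(1.0000,0.0000)
member 2 (1-2): L=4.3614, (cx,cy)=(0.7949,-0.6067)
solve A·x = −loads:
  F[0-1] = -1257.4963 N (compression)
  F[0-2] = +1395.7077 N (tension)
  F[1-2] = -1755.7470 N (compression)
  Rx@0 = -422.5800 N
  Ry@0 = +796.4417 N
  Ry@2 = +1065.1983 N

-1257.496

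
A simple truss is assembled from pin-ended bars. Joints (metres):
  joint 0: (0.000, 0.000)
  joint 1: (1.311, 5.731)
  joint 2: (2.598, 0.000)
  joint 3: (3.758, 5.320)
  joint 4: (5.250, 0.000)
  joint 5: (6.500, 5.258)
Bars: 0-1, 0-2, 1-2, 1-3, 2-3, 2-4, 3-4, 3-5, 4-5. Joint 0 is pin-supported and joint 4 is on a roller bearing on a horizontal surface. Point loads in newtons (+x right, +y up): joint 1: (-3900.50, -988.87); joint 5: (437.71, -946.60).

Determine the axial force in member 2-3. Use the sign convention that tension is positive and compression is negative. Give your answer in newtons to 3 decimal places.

-3040.484

N=6 nodes, M=9 members, R=3 reactions → 2N=12, M+R=12
member 0 (0-1): L=5.8790, (cx,cy)=(0.2230,0.9748)
member 1 (0-2): L=2.5980, (cx,cy)=(1.0000,0.0000)
member 2 (1-2): L=5.8737, (cx,cy)=(0.2191,-0.9757)
member 3 (1-3): L=2.4813, (cx,cy)=(0.9862,-0.1656)
member 4 (2-3): L=5.4450, (cx,cy)=(0.2130,0.9770)
member 5 (2-4): L=2.6520, (cx,cy)=(1.0000,0.0000)
member 6 (3-4): L=5.5253, (cx,cy)=(0.2700,-0.9629)
member 7 (3-5): L=2.7427, (cx,cy)=(0.9997,-0.0226)
member 8 (4-5): L=5.4045, (cx,cy)=(0.2313,0.9729)
solve A·x = −loads:
  F[0-1] = -4448.0414 N (compression)
  F[0-2] = -2470.8960 N (compression)
  F[1-2] = +3044.6715 N (tension)
  F[1-3] = +2272.8818 N (tension)
  F[2-3] = -3040.4844 N (compression)
  F[2-4] = -1156.0311 N (compression)
  F[3-4] = +3460.8275 N (tension)
  F[3-5] = +659.3730 N (tension)
  F[4-5] = -957.6610 N (compression)
  Rx@0 = +3462.7900 N
  Ry@0 = +4336.0372 N
  Ry@4 = -2400.5672 N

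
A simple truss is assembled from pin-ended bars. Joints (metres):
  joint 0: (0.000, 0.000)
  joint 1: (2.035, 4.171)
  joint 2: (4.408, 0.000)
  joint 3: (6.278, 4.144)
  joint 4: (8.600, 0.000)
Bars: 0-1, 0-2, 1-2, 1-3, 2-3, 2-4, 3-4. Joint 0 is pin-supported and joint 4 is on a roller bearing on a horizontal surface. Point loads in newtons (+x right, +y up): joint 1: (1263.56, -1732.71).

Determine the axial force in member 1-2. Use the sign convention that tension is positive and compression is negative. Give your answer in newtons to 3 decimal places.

N=5 nodes, M=7 members, R=3 reactions → 2N=10, M+R=10
member 0 (0-1): L=4.6410, (cx,cy)=(0.4385,0.8987)
member 1 (0-2): L=4.4080, (cx,cy)=(1.0000,0.0000)
member 2 (1-2): L=4.7988, (cx,cy)=(0.4945,-0.8692)
member 3 (1-3): L=4.2431, (cx,cy)=(1.0000,-0.0064)
member 4 (2-3): L=4.5464, (cx,cy)=(0.4113,0.9115)
member 5 (2-4): L=4.1920, (cx,cy)=(1.0000,0.0000)
member 6 (3-4): L=4.7502, (cx,cy)=(0.4888,-0.8724)
solve A·x = −loads:
  F[0-1] = -789.8591 N (compression)
  F[0-2] = +1609.9032 N (tension)
  F[1-2] = -1169.2302 N (compression)
  F[1-3] = -1031.7399 N (compression)
  F[2-3] = +1114.9497 N (tension)
  F[2-4] = +573.1228 N (tension)
  F[3-4] = -1172.4587 N (compression)
  Rx@0 = -1263.5600 N
  Ry@0 = +709.8759 N
  Ry@4 = +1022.8341 N

-1169.230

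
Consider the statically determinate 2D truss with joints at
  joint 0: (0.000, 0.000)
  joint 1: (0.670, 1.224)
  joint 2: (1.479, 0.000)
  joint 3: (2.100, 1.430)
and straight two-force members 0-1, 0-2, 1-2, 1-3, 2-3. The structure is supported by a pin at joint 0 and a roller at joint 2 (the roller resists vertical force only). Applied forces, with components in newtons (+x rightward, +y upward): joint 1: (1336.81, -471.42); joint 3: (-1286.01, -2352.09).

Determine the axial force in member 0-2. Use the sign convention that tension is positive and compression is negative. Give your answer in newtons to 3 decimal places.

N=4 nodes, M=5 members, R=3 reactions → 2N=8, M+R=8
member 0 (0-1): L=1.3954, (cx,cy)=(0.4802,0.8772)
member 1 (0-2): L=1.4790, (cx,cy)=(1.0000,0.0000)
member 2 (1-2): L=1.4672, (cx,cy)=(0.5514,-0.8342)
member 3 (1-3): L=1.4448, (cx,cy)=(0.9898,0.1426)
member 4 (2-3): L=1.5590, (cx,cy)=(0.3983,0.9172)
solve A·x = −loads:
  F[0-1] = +675.6298 N (tension)
  F[0-2] = -273.6084 N (compression)
  F[1-2] = -1324.2238 N (compression)
  F[1-3] = -285.1475 N (compression)
  F[2-3] = -2519.9775 N (compression)
  Rx@0 = -50.8000 N
  Ry@0 = -592.6506 N
  Ry@2 = +3416.1606 N

-273.608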